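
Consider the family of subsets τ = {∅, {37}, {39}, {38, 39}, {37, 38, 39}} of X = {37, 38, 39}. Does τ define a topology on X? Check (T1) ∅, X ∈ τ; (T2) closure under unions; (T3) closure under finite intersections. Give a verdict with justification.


τ is NOT a topology on X.

Axiom (T1): ∅ ∈ τ? Yes; X ∈ τ? Yes.
Axiom (T2/T3): check pairwise unions and intersections of members of τ.
Counterexample for (T2): {37} ∪ {39} = {37, 39} ∉ τ. Therefore τ is NOT a topology.


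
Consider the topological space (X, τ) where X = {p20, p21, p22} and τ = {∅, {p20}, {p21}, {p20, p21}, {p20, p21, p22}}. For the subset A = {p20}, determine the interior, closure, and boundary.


int(A) = {p20}, cl(A) = {p20, p22}, ∂A = {p22}.

Closed sets in (X, τ) are complements of opens:
  closed(X, τ) = {∅, {p22}, {p20, p22}, {p21, p22}, {p20, p21, p22}}.
int(A) = ⋃ {U ∈ τ : U ⊆ A}. Opens contained in A: ∅, {p20}.
Taking the union of these: int(A) = {p20}.
cl(A) = ⋂ {C closed : A ⊆ C}. Closed sets containing A: {p20, p22}, {p20, p21, p22}.
Intersecting these: cl(A) = {p20, p22}.
∂A = cl(A) ∖ int(A) = {p20, p22} ∖ {p20} = {p22}.


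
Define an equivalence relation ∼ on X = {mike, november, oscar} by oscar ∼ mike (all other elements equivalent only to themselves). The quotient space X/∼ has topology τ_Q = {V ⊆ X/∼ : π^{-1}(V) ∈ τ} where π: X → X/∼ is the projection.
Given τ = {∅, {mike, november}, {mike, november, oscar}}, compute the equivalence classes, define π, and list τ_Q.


X/∼ = {[mike=oscar], [november]}; |τ_Q| = 2.

Equivalence classes: [mike=oscar], [november].
Quotient map π: X → X/∼ sends mike ↦ [mike=oscar], november ↦ [november], oscar ↦ [mike=oscar].
For each subset V ⊆ X/∼, compute π^{-1}(V) ⊆ X and check whether π^{-1}(V) ∈ τ. V is open in τ_Q iff π^{-1}(V) ∈ τ.
  V = {}: π^{-1}(V) = ∅ ∈ τ ✓.
  V = {[mike=oscar]}: π^{-1}(V) = {mike, oscar} ∉ τ ✗.
  V = {[november]}: π^{-1}(V) = {november} ∉ τ ✗.
  V = {[mike=oscar], [november]}: π^{-1}(V) = {mike, november, oscar} ∈ τ ✓.
Open sets in the quotient: τ_Q = {{}, {[mike=oscar], [november]}} (2 elements).


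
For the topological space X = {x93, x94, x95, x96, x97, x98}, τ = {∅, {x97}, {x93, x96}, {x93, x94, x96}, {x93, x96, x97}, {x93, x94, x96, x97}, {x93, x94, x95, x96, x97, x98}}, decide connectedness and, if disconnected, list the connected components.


(X, τ) is connected.

Find clopen sets (U ∈ τ with X ∖ U ∈ τ):
  U = ∅, X ∖ U = {x93, x94, x95, x96, x97, x98} — both open, so U is clopen.
  U = {x93, x94, x95, x96, x97, x98}, X ∖ U = ∅ — both open, so U is clopen.
Only trivial clopens (∅ and X) exist, so (X, τ) is connected.
Compute connected components by grouping points that agree on all clopens:
  component: {x93, x94, x95, x96, x97, x98}


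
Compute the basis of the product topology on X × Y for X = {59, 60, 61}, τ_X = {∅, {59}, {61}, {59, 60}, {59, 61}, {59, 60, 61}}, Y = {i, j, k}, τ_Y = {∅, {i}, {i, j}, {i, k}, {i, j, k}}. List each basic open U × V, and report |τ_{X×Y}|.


Basis B = {∅ × ∅, {59} × {i}, {61} × {i}, {59} × {i, j}, {59} × {i, k}, {59, 60} × {i}, {59, 61} × {i}, {61} × {i, j}, {61} × {i, k}, {59} × {i, j, k}, {59, 60, 61} × {i}, {61} × {i, j, k}, {59, 60} × {i, j}, {59, 61} × {i, j}, {59, 60} × {i, k}, {59, 61} × {i, k}, {59, 60} × {i, j, k}, {59, 61} × {i, j, k}, {59, 60, 61} × {i, j}, {59, 60, 61} × {i, k}, {59, 60, 61} × {i, j, k}}; |τ_{X×Y}| = 70.

Enumerate products U × V with U ∈ τ_X, V ∈ τ_Y (deduplicated):
  ∅ × ∅ = {} (∅)
  {59} × {i} = {(59,i)}
  {61} × {i} = {(61,i)}
  {59} × {i, j} = {(59,i), (59,j)}
  {59} × {i, k} = {(59,i), (59,k)}
  {59, 60} × {i} = {(59,i), (60,i)}
  {59, 61} × {i} = {(59,i), (61,i)}
  {61} × {i, j} = {(61,i), (61,j)}
  {61} × {i, k} = {(61,i), (61,k)}
  {59} × {i, j, k} = {(59,i), (59,j), (59,k)}
  {59, 60, 61} × {i} = {(59,i), (60,i), (61,i)}
  {61} × {i, j, k} = {(61,i), (61,j), (61,k)}
  {59, 60} × {i, j} = {(59,i), (59,j), (60,i), (60,j)}
  {59, 61} × {i, j} = {(59,i), (59,j), (61,i), (61,j)}
  {59, 60} × {i, k} = {(59,i), (59,k), (60,i), (60,k)}
  {59, 61} × {i, k} = {(59,i), (59,k), (61,i), (61,k)}
  {59, 60} × {i, j, k} = {(59,i), (59,j), (59,k), (60,i), (60,j), (60,k)}
  {59, 61} × {i, j, k} = {(59,i), (59,j), (59,k), (61,i), (61,j), (61,k)}
  {59, 60, 61} × {i, j} = {(59,i), (59,j), (60,i), (60,j), (61,i), (61,j)}
  {59, 60, 61} × {i, k} = {(59,i), (59,k), (60,i), (60,k), (61,i), (61,k)}
  {59, 60, 61} × {i, j, k} = {(59,i), (59,j), (59,k), (60,i), (60,j), (60,k), (61,i), (61,j), (61,k)}
These 21 distinct sets form the basis B.
Close under arbitrary unions to get τ_{X×Y}; counting gives |τ_{X×Y}| = 70.


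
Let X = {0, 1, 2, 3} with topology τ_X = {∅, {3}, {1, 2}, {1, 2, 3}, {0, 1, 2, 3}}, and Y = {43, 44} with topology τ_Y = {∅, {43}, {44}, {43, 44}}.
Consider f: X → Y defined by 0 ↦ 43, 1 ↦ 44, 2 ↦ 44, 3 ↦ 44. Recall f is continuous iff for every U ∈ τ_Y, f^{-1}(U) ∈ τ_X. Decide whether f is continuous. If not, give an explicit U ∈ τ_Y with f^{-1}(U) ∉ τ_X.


f is NOT continuous.

Compute f^{-1}(U) for each U ∈ τ_Y:
  U = ∅: f^{-1}(U) = ∅ ∈ τ_X ✓.
  U = {43}: f^{-1}(U) = {0} ∉ τ_X ✗.
  U = {44}: f^{-1}(U) = {1, 2, 3} ∈ τ_X ✓.
  U = {43, 44}: f^{-1}(U) = {0, 1, 2, 3} ∈ τ_X ✓.
Found U = {43} with f^{-1}(U) = {0} not in τ_X. Therefore f is NOT continuous.


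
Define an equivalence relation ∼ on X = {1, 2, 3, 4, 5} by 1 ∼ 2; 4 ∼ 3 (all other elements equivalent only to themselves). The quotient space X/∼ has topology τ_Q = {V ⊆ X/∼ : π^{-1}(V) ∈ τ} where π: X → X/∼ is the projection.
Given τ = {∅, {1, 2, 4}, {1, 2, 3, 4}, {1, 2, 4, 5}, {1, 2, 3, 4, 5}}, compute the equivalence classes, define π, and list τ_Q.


X/∼ = {[1=2], [3=4], [5]}; |τ_Q| = 3.

Equivalence classes: [1=2], [3=4], [5].
Quotient map π: X → X/∼ sends 1 ↦ [1=2], 2 ↦ [1=2], 3 ↦ [3=4], 4 ↦ [3=4], 5 ↦ [5].
For each subset V ⊆ X/∼, compute π^{-1}(V) ⊆ X and check whether π^{-1}(V) ∈ τ. V is open in τ_Q iff π^{-1}(V) ∈ τ.
  V = {}: π^{-1}(V) = ∅ ∈ τ ✓.
  V = {[1=2]}: π^{-1}(V) = {1, 2} ∉ τ ✗.
  V = {[3=4]}: π^{-1}(V) = {3, 4} ∉ τ ✗.
  V = {[1=2], [3=4]}: π^{-1}(V) = {1, 2, 3, 4} ∈ τ ✓.
  V = {[5]}: π^{-1}(V) = {5} ∉ τ ✗.
  V = {[1=2], [5]}: π^{-1}(V) = {1, 2, 5} ∉ τ ✗.
  V = {[3=4], [5]}: π^{-1}(V) = {3, 4, 5} ∉ τ ✗.
  V = {[1=2], [3=4], [5]}: π^{-1}(V) = {1, 2, 3, 4, 5} ∈ τ ✓.
Open sets in the quotient: τ_Q = {{}, {[1=2], [3=4]}, {[1=2], [3=4], [5]}} (3 elements).


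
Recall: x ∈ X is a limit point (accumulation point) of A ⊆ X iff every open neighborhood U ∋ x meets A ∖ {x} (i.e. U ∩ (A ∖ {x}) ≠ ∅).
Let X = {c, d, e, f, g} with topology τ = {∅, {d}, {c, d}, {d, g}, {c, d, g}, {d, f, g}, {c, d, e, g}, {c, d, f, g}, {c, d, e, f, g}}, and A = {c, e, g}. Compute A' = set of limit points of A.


A' = {e, f}

For each x ∈ X, list the open sets U ∈ τ with x ∈ U, then check whether U ∩ (A ∖ {x}) ≠ ∅ for every such U.
  x = c: open {c, d} ∋ x has {c, d} ∩ (A ∖ {c}) = ∅, so x is NOT a limit point.
  x = d: open {d} ∋ x has {d} ∩ (A ∖ {d}) = ∅, so x is NOT a limit point.
  x = e: opens ∋ x are {c, d, e, g}, {c, d, e, f, g}; each meets A ∖ {e}, so x IS a limit point.
  x = f: opens ∋ x are {d, f, g}, {c, d, f, g}, {c, d, e, f, g}; each meets A ∖ {f}, so x IS a limit point.
  x = g: open {d, g} ∋ x has {d, g} ∩ (A ∖ {g}) = ∅, so x is NOT a limit point.
Collecting: A' = {e, f}.


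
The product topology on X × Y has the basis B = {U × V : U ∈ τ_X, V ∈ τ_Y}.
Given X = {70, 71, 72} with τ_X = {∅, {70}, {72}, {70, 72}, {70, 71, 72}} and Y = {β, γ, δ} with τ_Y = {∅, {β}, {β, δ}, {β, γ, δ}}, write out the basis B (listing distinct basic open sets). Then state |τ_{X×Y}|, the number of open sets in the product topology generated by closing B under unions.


Basis B = {∅ × ∅, {70} × {β}, {72} × {β}, {70} × {β, δ}, {70, 72} × {β}, {72} × {β, δ}, {70} × {β, γ, δ}, {70, 71, 72} × {β}, {72} × {β, γ, δ}, {70, 72} × {β, δ}, {70, 72} × {β, γ, δ}, {70, 71, 72} × {β, δ}, {70, 71, 72} × {β, γ, δ}}; |τ_{X×Y}| = 30.

Enumerate products U × V with U ∈ τ_X, V ∈ τ_Y (deduplicated):
  ∅ × ∅ = {} (∅)
  {70} × {β} = {(70,β)}
  {72} × {β} = {(72,β)}
  {70} × {β, δ} = {(70,β), (70,δ)}
  {70, 72} × {β} = {(70,β), (72,β)}
  {72} × {β, δ} = {(72,β), (72,δ)}
  {70} × {β, γ, δ} = {(70,β), (70,γ), (70,δ)}
  {70, 71, 72} × {β} = {(70,β), (71,β), (72,β)}
  {72} × {β, γ, δ} = {(72,β), (72,γ), (72,δ)}
  {70, 72} × {β, δ} = {(70,β), (70,δ), (72,β), (72,δ)}
  {70, 72} × {β, γ, δ} = {(70,β), (70,γ), (70,δ), (72,β), (72,γ), (72,δ)}
  {70, 71, 72} × {β, δ} = {(70,β), (70,δ), (71,β), (71,δ), (72,β), (72,δ)}
  {70, 71, 72} × {β, γ, δ} = {(70,β), (70,γ), (70,δ), (71,β), (71,γ), (71,δ), (72,β), (72,γ), (72,δ)}
These 13 distinct sets form the basis B.
Close under arbitrary unions to get τ_{X×Y}; counting gives |τ_{X×Y}| = 30.


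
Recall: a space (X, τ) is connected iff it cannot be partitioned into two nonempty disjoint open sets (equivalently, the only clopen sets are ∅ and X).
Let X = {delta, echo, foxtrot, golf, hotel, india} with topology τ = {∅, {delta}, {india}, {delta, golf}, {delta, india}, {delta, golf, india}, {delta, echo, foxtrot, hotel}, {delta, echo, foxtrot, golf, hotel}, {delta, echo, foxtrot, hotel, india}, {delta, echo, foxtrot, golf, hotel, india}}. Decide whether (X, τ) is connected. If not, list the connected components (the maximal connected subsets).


(X, τ) is disconnected; components = [{india}, {delta, echo, foxtrot, golf, hotel}].

Find clopen sets (U ∈ τ with X ∖ U ∈ τ):
  U = ∅, X ∖ U = {delta, echo, foxtrot, golf, hotel, india} — both open, so U is clopen.
  U = {india}, X ∖ U = {delta, echo, foxtrot, golf, hotel} — both open, so U is clopen.
  U = {delta, echo, foxtrot, golf, hotel}, X ∖ U = {india} — both open, so U is clopen.
  U = {delta, echo, foxtrot, golf, hotel, india}, X ∖ U = ∅ — both open, so U is clopen.
Nontrivial clopen(s) exist: e.g. {india}. So (X, τ) is disconnected.
Compute connected components by grouping points that agree on all clopens:
  component: {india}
  component: {delta, echo, foxtrot, golf, hotel}


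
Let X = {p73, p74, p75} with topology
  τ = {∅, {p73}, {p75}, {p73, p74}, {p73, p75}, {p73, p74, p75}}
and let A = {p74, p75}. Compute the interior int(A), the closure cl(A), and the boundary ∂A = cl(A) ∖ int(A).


int(A) = {p75}, cl(A) = {p74, p75}, ∂A = {p74}.

Closed sets in (X, τ) are complements of opens:
  closed(X, τ) = {∅, {p74}, {p75}, {p73, p74}, {p74, p75}, {p73, p74, p75}}.
int(A) = ⋃ {U ∈ τ : U ⊆ A}. Opens contained in A: ∅, {p75}.
Taking the union of these: int(A) = {p75}.
cl(A) = ⋂ {C closed : A ⊆ C}. Closed sets containing A: {p74, p75}, {p73, p74, p75}.
Intersecting these: cl(A) = {p74, p75}.
∂A = cl(A) ∖ int(A) = {p74, p75} ∖ {p75} = {p74}.


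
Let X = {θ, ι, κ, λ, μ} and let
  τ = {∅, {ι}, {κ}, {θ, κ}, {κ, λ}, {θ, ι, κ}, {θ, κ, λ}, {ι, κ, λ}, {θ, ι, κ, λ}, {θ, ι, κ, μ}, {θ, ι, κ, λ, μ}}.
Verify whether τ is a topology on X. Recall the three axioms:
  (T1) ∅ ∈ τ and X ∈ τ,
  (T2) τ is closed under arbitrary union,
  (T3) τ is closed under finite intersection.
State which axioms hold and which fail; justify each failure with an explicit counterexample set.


τ is NOT a topology on X.

Axiom (T1): ∅ ∈ τ? Yes; X ∈ τ? Yes.
Axiom (T2/T3): check pairwise unions and intersections of members of τ.
Counterexample for (T2): {ι} ∪ {κ} = {ι, κ} ∉ τ. Therefore τ is NOT a topology.


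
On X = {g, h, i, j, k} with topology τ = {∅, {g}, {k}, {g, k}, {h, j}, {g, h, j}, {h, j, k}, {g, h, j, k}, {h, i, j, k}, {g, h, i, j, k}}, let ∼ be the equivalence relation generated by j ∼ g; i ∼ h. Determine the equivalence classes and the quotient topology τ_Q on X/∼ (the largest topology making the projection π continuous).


X/∼ = {[g=j], [h=i], [k]}; |τ_Q| = 3.

Equivalence classes: [g=j], [h=i], [k].
Quotient map π: X → X/∼ sends g ↦ [g=j], h ↦ [h=i], i ↦ [h=i], j ↦ [g=j], k ↦ [k].
For each subset V ⊆ X/∼, compute π^{-1}(V) ⊆ X and check whether π^{-1}(V) ∈ τ. V is open in τ_Q iff π^{-1}(V) ∈ τ.
  V = {}: π^{-1}(V) = ∅ ∈ τ ✓.
  V = {[g=j]}: π^{-1}(V) = {g, j} ∉ τ ✗.
  V = {[h=i]}: π^{-1}(V) = {h, i} ∉ τ ✗.
  V = {[g=j], [h=i]}: π^{-1}(V) = {g, h, i, j} ∉ τ ✗.
  V = {[k]}: π^{-1}(V) = {k} ∈ τ ✓.
  V = {[g=j], [k]}: π^{-1}(V) = {g, j, k} ∉ τ ✗.
  V = {[h=i], [k]}: π^{-1}(V) = {h, i, k} ∉ τ ✗.
  V = {[g=j], [h=i], [k]}: π^{-1}(V) = {g, h, i, j, k} ∈ τ ✓.
Open sets in the quotient: τ_Q = {{}, {[k]}, {[g=j], [h=i], [k]}} (3 elements).


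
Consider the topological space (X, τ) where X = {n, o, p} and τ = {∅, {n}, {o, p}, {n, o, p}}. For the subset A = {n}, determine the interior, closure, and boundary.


int(A) = {n}, cl(A) = {n}, ∂A = ∅.

Closed sets in (X, τ) are complements of opens:
  closed(X, τ) = {∅, {n}, {o, p}, {n, o, p}}.
int(A) = ⋃ {U ∈ τ : U ⊆ A}. Opens contained in A: ∅, {n}.
Taking the union of these: int(A) = {n}.
cl(A) = ⋂ {C closed : A ⊆ C}. Closed sets containing A: {n}, {n, o, p}.
Intersecting these: cl(A) = {n}.
∂A = cl(A) ∖ int(A) = {n} ∖ {n} = ∅.


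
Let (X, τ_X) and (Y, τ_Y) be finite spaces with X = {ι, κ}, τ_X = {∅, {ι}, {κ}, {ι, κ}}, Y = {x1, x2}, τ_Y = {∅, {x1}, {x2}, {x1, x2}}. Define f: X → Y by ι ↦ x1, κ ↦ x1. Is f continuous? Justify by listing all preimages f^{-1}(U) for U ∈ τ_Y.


f IS continuous.

Compute f^{-1}(U) for each U ∈ τ_Y:
  U = ∅: f^{-1}(U) = ∅ ∈ τ_X ✓.
  U = {x1}: f^{-1}(U) = {ι, κ} ∈ τ_X ✓.
  U = {x2}: f^{-1}(U) = ∅ ∈ τ_X ✓.
  U = {x1, x2}: f^{-1}(U) = {ι, κ} ∈ τ_X ✓.
Every preimage lies in τ_X, so f IS continuous.


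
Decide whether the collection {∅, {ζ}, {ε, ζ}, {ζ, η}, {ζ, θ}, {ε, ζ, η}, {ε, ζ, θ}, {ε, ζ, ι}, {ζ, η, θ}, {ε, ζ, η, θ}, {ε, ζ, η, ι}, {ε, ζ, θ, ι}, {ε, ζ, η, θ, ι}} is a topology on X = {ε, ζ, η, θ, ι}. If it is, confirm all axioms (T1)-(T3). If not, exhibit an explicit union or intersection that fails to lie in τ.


τ IS a topology on X.

Axiom (T1): ∅ ∈ τ? Yes; X ∈ τ? Yes.
Axiom (T2/T3): check pairwise unions and intersections of members of τ.
All pairwise intersections and unions checked — each lies in τ. Therefore τ satisfies (T1), (T2), (T3): it IS a topology on X.


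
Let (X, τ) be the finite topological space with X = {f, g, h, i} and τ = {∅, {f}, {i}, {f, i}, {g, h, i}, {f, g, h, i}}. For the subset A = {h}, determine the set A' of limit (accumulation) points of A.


A' = {g}

For each x ∈ X, list the open sets U ∈ τ with x ∈ U, then check whether U ∩ (A ∖ {x}) ≠ ∅ for every such U.
  x = f: open {f} ∋ x has {f} ∩ (A ∖ {f}) = ∅, so x is NOT a limit point.
  x = g: opens ∋ x are {g, h, i}, {f, g, h, i}; each meets A ∖ {g}, so x IS a limit point.
  x = h: open {g, h, i} ∋ x has {g, h, i} ∩ (A ∖ {h}) = ∅, so x is NOT a limit point.
  x = i: open {i} ∋ x has {i} ∩ (A ∖ {i}) = ∅, so x is NOT a limit point.
Collecting: A' = {g}.


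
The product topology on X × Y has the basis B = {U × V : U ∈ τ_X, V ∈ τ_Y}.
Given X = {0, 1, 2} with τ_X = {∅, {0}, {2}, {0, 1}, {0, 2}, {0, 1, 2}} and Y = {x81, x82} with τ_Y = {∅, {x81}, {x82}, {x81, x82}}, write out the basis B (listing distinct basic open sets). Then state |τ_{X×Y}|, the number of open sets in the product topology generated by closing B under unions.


Basis B = {∅ × ∅, {0} × {x81}, {0} × {x82}, {2} × {x81}, {2} × {x82}, {0} × {x81, x82}, {0, 1} × {x81}, {0, 2} × {x81}, {0, 1} × {x82}, {0, 2} × {x82}, {2} × {x81, x82}, {0, 1, 2} × {x81}, {0, 1, 2} × {x82}, {0, 1} × {x81, x82}, {0, 2} × {x81, x82}, {0, 1, 2} × {x81, x82}}; |τ_{X×Y}| = 36.

Enumerate products U × V with U ∈ τ_X, V ∈ τ_Y (deduplicated):
  ∅ × ∅ = {} (∅)
  {0} × {x81} = {(0,x81)}
  {0} × {x82} = {(0,x82)}
  {2} × {x81} = {(2,x81)}
  {2} × {x82} = {(2,x82)}
  {0} × {x81, x82} = {(0,x81), (0,x82)}
  {0, 1} × {x81} = {(0,x81), (1,x81)}
  {0, 2} × {x81} = {(0,x81), (2,x81)}
  {0, 1} × {x82} = {(0,x82), (1,x82)}
  {0, 2} × {x82} = {(0,x82), (2,x82)}
  {2} × {x81, x82} = {(2,x81), (2,x82)}
  {0, 1, 2} × {x81} = {(0,x81), (1,x81), (2,x81)}
  {0, 1, 2} × {x82} = {(0,x82), (1,x82), (2,x82)}
  {0, 1} × {x81, x82} = {(0,x81), (0,x82), (1,x81), (1,x82)}
  {0, 2} × {x81, x82} = {(0,x81), (0,x82), (2,x81), (2,x82)}
  {0, 1, 2} × {x81, x82} = {(0,x81), (0,x82), (1,x81), (1,x82), (2,x81), (2,x82)}
These 16 distinct sets form the basis B.
Close under arbitrary unions to get τ_{X×Y}; counting gives |τ_{X×Y}| = 36.


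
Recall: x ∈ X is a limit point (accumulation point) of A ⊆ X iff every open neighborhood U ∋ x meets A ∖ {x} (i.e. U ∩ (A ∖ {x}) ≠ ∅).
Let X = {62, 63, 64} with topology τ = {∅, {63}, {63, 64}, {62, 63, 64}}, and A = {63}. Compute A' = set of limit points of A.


A' = {62, 64}

For each x ∈ X, list the open sets U ∈ τ with x ∈ U, then check whether U ∩ (A ∖ {x}) ≠ ∅ for every such U.
  x = 62: opens ∋ x are {62, 63, 64}; each meets A ∖ {62}, so x IS a limit point.
  x = 63: open {63} ∋ x has {63} ∩ (A ∖ {63}) = ∅, so x is NOT a limit point.
  x = 64: opens ∋ x are {63, 64}, {62, 63, 64}; each meets A ∖ {64}, so x IS a limit point.
Collecting: A' = {62, 64}.


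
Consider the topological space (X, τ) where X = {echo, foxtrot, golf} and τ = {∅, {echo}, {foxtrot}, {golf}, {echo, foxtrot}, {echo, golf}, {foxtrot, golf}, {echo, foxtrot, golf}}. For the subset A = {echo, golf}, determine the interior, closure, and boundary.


int(A) = {echo, golf}, cl(A) = {echo, golf}, ∂A = ∅.

Closed sets in (X, τ) are complements of opens:
  closed(X, τ) = {∅, {echo}, {foxtrot}, {golf}, {echo, foxtrot}, {echo, golf}, {foxtrot, golf}, {echo, foxtrot, golf}}.
int(A) = ⋃ {U ∈ τ : U ⊆ A}. Opens contained in A: ∅, {echo}, {golf}, {echo, golf}.
Taking the union of these: int(A) = {echo, golf}.
cl(A) = ⋂ {C closed : A ⊆ C}. Closed sets containing A: {echo, golf}, {echo, foxtrot, golf}.
Intersecting these: cl(A) = {echo, golf}.
∂A = cl(A) ∖ int(A) = {echo, golf} ∖ {echo, golf} = ∅.


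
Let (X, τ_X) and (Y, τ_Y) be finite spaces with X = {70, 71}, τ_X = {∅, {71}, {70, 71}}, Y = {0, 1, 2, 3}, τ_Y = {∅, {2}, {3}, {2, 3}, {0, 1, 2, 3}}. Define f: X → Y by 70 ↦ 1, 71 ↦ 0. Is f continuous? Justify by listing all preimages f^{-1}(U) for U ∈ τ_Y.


f IS continuous.

Compute f^{-1}(U) for each U ∈ τ_Y:
  U = ∅: f^{-1}(U) = ∅ ∈ τ_X ✓.
  U = {2}: f^{-1}(U) = ∅ ∈ τ_X ✓.
  U = {3}: f^{-1}(U) = ∅ ∈ τ_X ✓.
  U = {2, 3}: f^{-1}(U) = ∅ ∈ τ_X ✓.
  U = {0, 1, 2, 3}: f^{-1}(U) = {70, 71} ∈ τ_X ✓.
Every preimage lies in τ_X, so f IS continuous.


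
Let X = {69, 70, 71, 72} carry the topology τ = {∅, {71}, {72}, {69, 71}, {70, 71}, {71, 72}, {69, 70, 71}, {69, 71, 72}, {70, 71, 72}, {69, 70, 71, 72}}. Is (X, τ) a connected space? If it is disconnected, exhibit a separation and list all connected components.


(X, τ) is disconnected; components = [{72}, {69, 70, 71}].

Find clopen sets (U ∈ τ with X ∖ U ∈ τ):
  U = ∅, X ∖ U = {69, 70, 71, 72} — both open, so U is clopen.
  U = {72}, X ∖ U = {69, 70, 71} — both open, so U is clopen.
  U = {69, 70, 71}, X ∖ U = {72} — both open, so U is clopen.
  U = {69, 70, 71, 72}, X ∖ U = ∅ — both open, so U is clopen.
Nontrivial clopen(s) exist: e.g. {72}. So (X, τ) is disconnected.
Compute connected components by grouping points that agree on all clopens:
  component: {72}
  component: {69, 70, 71}


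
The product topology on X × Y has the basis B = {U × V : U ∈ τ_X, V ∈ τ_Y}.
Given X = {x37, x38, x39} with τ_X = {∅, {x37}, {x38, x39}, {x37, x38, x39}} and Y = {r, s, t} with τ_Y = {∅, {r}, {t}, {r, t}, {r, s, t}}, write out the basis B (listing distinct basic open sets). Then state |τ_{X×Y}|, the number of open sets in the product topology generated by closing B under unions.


Basis B = {∅ × ∅, {x37} × {r}, {x37} × {t}, {x37} × {r, t}, {x38, x39} × {r}, {x38, x39} × {t}, {x37} × {r, s, t}, {x37, x38, x39} × {r}, {x37, x38, x39} × {t}, {x38, x39} × {r, t}, {x37, x38, x39} × {r, t}, {x38, x39} × {r, s, t}, {x37, x38, x39} × {r, s, t}}; |τ_{X×Y}| = 25.

Enumerate products U × V with U ∈ τ_X, V ∈ τ_Y (deduplicated):
  ∅ × ∅ = {} (∅)
  {x37} × {r} = {(x37,r)}
  {x37} × {t} = {(x37,t)}
  {x37} × {r, t} = {(x37,r), (x37,t)}
  {x38, x39} × {r} = {(x38,r), (x39,r)}
  {x38, x39} × {t} = {(x38,t), (x39,t)}
  {x37} × {r, s, t} = {(x37,r), (x37,s), (x37,t)}
  {x37, x38, x39} × {r} = {(x37,r), (x38,r), (x39,r)}
  {x37, x38, x39} × {t} = {(x37,t), (x38,t), (x39,t)}
  {x38, x39} × {r, t} = {(x38,r), (x38,t), (x39,r), (x39,t)}
  {x37, x38, x39} × {r, t} = {(x37,r), (x37,t), (x38,r), (x38,t), (x39,r), (x39,t)}
  {x38, x39} × {r, s, t} = {(x38,r), (x38,s), (x38,t), (x39,r), (x39,s), (x39,t)}
  {x37, x38, x39} × {r, s, t} = {(x37,r), (x37,s), (x37,t), (x38,r), (x38,s), (x38,t), (x39,r), (x39,s), (x39,t)}
These 13 distinct sets form the basis B.
Close under arbitrary unions to get τ_{X×Y}; counting gives |τ_{X×Y}| = 25.


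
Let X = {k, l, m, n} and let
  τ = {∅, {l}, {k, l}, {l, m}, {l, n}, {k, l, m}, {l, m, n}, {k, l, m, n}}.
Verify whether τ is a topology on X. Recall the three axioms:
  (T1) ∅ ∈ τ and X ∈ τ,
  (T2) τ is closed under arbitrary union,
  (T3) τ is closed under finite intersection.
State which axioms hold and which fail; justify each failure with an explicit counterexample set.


τ is NOT a topology on X.

Axiom (T1): ∅ ∈ τ? Yes; X ∈ τ? Yes.
Axiom (T2/T3): check pairwise unions and intersections of members of τ.
Counterexample for (T2): {k, l} ∪ {l, n} = {k, l, n} ∉ τ. Therefore τ is NOT a topology.


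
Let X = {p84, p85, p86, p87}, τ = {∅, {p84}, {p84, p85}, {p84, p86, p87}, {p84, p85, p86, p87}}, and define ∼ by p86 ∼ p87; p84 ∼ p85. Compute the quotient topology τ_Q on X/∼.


X/∼ = {[p84=p85], [p86=p87]}; |τ_Q| = 3.

Equivalence classes: [p84=p85], [p86=p87].
Quotient map π: X → X/∼ sends p84 ↦ [p84=p85], p85 ↦ [p84=p85], p86 ↦ [p86=p87], p87 ↦ [p86=p87].
For each subset V ⊆ X/∼, compute π^{-1}(V) ⊆ X and check whether π^{-1}(V) ∈ τ. V is open in τ_Q iff π^{-1}(V) ∈ τ.
  V = {}: π^{-1}(V) = ∅ ∈ τ ✓.
  V = {[p84=p85]}: π^{-1}(V) = {p84, p85} ∈ τ ✓.
  V = {[p86=p87]}: π^{-1}(V) = {p86, p87} ∉ τ ✗.
  V = {[p84=p85], [p86=p87]}: π^{-1}(V) = {p84, p85, p86, p87} ∈ τ ✓.
Open sets in the quotient: τ_Q = {{}, {[p84=p85]}, {[p84=p85], [p86=p87]}} (3 elements).


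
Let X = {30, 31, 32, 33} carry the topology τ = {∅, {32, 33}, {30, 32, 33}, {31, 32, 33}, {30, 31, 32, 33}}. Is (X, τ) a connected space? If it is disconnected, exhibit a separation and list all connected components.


(X, τ) is connected.

Find clopen sets (U ∈ τ with X ∖ U ∈ τ):
  U = ∅, X ∖ U = {30, 31, 32, 33} — both open, so U is clopen.
  U = {30, 31, 32, 33}, X ∖ U = ∅ — both open, so U is clopen.
Only trivial clopens (∅ and X) exist, so (X, τ) is connected.
Compute connected components by grouping points that agree on all clopens:
  component: {30, 31, 32, 33}


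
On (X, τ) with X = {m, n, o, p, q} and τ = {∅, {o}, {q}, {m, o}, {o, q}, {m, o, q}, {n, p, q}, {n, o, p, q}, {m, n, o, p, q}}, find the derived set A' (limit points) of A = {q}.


A' = {n, p}

For each x ∈ X, list the open sets U ∈ τ with x ∈ U, then check whether U ∩ (A ∖ {x}) ≠ ∅ for every such U.
  x = m: open {m, o} ∋ x has {m, o} ∩ (A ∖ {m}) = ∅, so x is NOT a limit point.
  x = n: opens ∋ x are {n, p, q}, {n, o, p, q}, {m, n, o, p, q}; each meets A ∖ {n}, so x IS a limit point.
  x = o: open {o} ∋ x has {o} ∩ (A ∖ {o}) = ∅, so x is NOT a limit point.
  x = p: opens ∋ x are {n, p, q}, {n, o, p, q}, {m, n, o, p, q}; each meets A ∖ {p}, so x IS a limit point.
  x = q: open {q} ∋ x has {q} ∩ (A ∖ {q}) = ∅, so x is NOT a limit point.
Collecting: A' = {n, p}.


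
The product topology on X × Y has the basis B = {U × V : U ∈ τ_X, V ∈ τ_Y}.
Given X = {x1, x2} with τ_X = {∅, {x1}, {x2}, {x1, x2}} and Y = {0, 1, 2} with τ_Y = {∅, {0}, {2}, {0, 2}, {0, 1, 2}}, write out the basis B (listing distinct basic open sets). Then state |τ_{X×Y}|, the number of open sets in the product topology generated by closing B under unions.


Basis B = {∅ × ∅, {x1} × {0}, {x1} × {2}, {x2} × {0}, {x2} × {2}, {x1} × {0, 2}, {x1, x2} × {0}, {x1, x2} × {2}, {x2} × {0, 2}, {x1} × {0, 1, 2}, {x2} × {0, 1, 2}, {x1, x2} × {0, 2}, {x1, x2} × {0, 1, 2}}; |τ_{X×Y}| = 25.

Enumerate products U × V with U ∈ τ_X, V ∈ τ_Y (deduplicated):
  ∅ × ∅ = {} (∅)
  {x1} × {0} = {(x1,0)}
  {x1} × {2} = {(x1,2)}
  {x2} × {0} = {(x2,0)}
  {x2} × {2} = {(x2,2)}
  {x1} × {0, 2} = {(x1,0), (x1,2)}
  {x1, x2} × {0} = {(x1,0), (x2,0)}
  {x1, x2} × {2} = {(x1,2), (x2,2)}
  {x2} × {0, 2} = {(x2,0), (x2,2)}
  {x1} × {0, 1, 2} = {(x1,0), (x1,1), (x1,2)}
  {x2} × {0, 1, 2} = {(x2,0), (x2,1), (x2,2)}
  {x1, x2} × {0, 2} = {(x1,0), (x1,2), (x2,0), (x2,2)}
  {x1, x2} × {0, 1, 2} = {(x1,0), (x1,1), (x1,2), (x2,0), (x2,1), (x2,2)}
These 13 distinct sets form the basis B.
Close under arbitrary unions to get τ_{X×Y}; counting gives |τ_{X×Y}| = 25.


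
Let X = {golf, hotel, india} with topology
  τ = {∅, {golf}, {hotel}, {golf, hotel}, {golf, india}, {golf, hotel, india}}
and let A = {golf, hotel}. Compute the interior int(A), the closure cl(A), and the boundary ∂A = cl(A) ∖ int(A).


int(A) = {golf, hotel}, cl(A) = {golf, hotel, india}, ∂A = {india}.

Closed sets in (X, τ) are complements of opens:
  closed(X, τ) = {∅, {hotel}, {india}, {golf, india}, {hotel, india}, {golf, hotel, india}}.
int(A) = ⋃ {U ∈ τ : U ⊆ A}. Opens contained in A: ∅, {golf}, {hotel}, {golf, hotel}.
Taking the union of these: int(A) = {golf, hotel}.
cl(A) = ⋂ {C closed : A ⊆ C}. Closed sets containing A: {golf, hotel, india}.
Intersecting these: cl(A) = {golf, hotel, india}.
∂A = cl(A) ∖ int(A) = {golf, hotel, india} ∖ {golf, hotel} = {india}.


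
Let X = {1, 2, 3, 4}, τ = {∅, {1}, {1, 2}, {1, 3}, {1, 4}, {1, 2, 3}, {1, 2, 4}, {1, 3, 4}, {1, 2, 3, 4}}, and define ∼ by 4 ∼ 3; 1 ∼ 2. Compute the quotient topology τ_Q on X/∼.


X/∼ = {[1=2], [3=4]}; |τ_Q| = 3.

Equivalence classes: [1=2], [3=4].
Quotient map π: X → X/∼ sends 1 ↦ [1=2], 2 ↦ [1=2], 3 ↦ [3=4], 4 ↦ [3=4].
For each subset V ⊆ X/∼, compute π^{-1}(V) ⊆ X and check whether π^{-1}(V) ∈ τ. V is open in τ_Q iff π^{-1}(V) ∈ τ.
  V = {}: π^{-1}(V) = ∅ ∈ τ ✓.
  V = {[1=2]}: π^{-1}(V) = {1, 2} ∈ τ ✓.
  V = {[3=4]}: π^{-1}(V) = {3, 4} ∉ τ ✗.
  V = {[1=2], [3=4]}: π^{-1}(V) = {1, 2, 3, 4} ∈ τ ✓.
Open sets in the quotient: τ_Q = {{}, {[1=2]}, {[1=2], [3=4]}} (3 elements).


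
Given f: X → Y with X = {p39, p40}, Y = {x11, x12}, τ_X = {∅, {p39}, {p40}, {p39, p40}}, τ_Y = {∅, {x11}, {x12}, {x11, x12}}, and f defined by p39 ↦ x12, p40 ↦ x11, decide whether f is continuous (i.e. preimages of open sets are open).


f IS continuous.

Compute f^{-1}(U) for each U ∈ τ_Y:
  U = ∅: f^{-1}(U) = ∅ ∈ τ_X ✓.
  U = {x11}: f^{-1}(U) = {p40} ∈ τ_X ✓.
  U = {x12}: f^{-1}(U) = {p39} ∈ τ_X ✓.
  U = {x11, x12}: f^{-1}(U) = {p39, p40} ∈ τ_X ✓.
Every preimage lies in τ_X, so f IS continuous.


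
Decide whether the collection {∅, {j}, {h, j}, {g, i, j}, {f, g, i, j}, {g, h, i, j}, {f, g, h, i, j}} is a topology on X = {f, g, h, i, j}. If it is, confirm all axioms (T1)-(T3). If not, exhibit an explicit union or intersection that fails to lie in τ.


τ IS a topology on X.

Axiom (T1): ∅ ∈ τ? Yes; X ∈ τ? Yes.
Axiom (T2/T3): check pairwise unions and intersections of members of τ.
All pairwise intersections and unions checked — each lies in τ. Therefore τ satisfies (T1), (T2), (T3): it IS a topology on X.


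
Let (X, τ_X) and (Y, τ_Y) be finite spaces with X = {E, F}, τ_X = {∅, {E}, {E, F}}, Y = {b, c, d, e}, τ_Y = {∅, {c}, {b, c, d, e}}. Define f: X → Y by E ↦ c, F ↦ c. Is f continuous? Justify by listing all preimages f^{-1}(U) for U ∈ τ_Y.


f IS continuous.

Compute f^{-1}(U) for each U ∈ τ_Y:
  U = ∅: f^{-1}(U) = ∅ ∈ τ_X ✓.
  U = {c}: f^{-1}(U) = {E, F} ∈ τ_X ✓.
  U = {b, c, d, e}: f^{-1}(U) = {E, F} ∈ τ_X ✓.
Every preimage lies in τ_X, so f IS continuous.


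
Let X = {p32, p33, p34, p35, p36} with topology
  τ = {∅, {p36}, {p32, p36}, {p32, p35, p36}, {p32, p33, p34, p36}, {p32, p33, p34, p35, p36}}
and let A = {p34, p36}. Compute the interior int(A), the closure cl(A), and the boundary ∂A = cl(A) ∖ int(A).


int(A) = {p36}, cl(A) = {p32, p33, p34, p35, p36}, ∂A = {p32, p33, p34, p35}.

Closed sets in (X, τ) are complements of opens:
  closed(X, τ) = {∅, {p35}, {p33, p34}, {p33, p34, p35}, {p32, p33, p34, p35}, {p32, p33, p34, p35, p36}}.
int(A) = ⋃ {U ∈ τ : U ⊆ A}. Opens contained in A: ∅, {p36}.
Taking the union of these: int(A) = {p36}.
cl(A) = ⋂ {C closed : A ⊆ C}. Closed sets containing A: {p32, p33, p34, p35, p36}.
Intersecting these: cl(A) = {p32, p33, p34, p35, p36}.
∂A = cl(A) ∖ int(A) = {p32, p33, p34, p35, p36} ∖ {p36} = {p32, p33, p34, p35}.


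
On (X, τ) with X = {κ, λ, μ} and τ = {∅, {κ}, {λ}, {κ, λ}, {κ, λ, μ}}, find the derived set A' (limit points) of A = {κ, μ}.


A' = {μ}

For each x ∈ X, list the open sets U ∈ τ with x ∈ U, then check whether U ∩ (A ∖ {x}) ≠ ∅ for every such U.
  x = κ: open {κ} ∋ x has {κ} ∩ (A ∖ {κ}) = ∅, so x is NOT a limit point.
  x = λ: open {λ} ∋ x has {λ} ∩ (A ∖ {λ}) = ∅, so x is NOT a limit point.
  x = μ: opens ∋ x are {κ, λ, μ}; each meets A ∖ {μ}, so x IS a limit point.
Collecting: A' = {μ}.


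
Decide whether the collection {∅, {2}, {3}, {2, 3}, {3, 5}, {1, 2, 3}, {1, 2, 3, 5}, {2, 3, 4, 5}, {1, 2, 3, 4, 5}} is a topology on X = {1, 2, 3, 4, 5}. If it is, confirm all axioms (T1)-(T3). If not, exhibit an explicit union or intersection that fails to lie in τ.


τ is NOT a topology on X.

Axiom (T1): ∅ ∈ τ? Yes; X ∈ τ? Yes.
Axiom (T2/T3): check pairwise unions and intersections of members of τ.
Counterexample for (T2): {2} ∪ {3, 5} = {2, 3, 5} ∉ τ. Therefore τ is NOT a topology.


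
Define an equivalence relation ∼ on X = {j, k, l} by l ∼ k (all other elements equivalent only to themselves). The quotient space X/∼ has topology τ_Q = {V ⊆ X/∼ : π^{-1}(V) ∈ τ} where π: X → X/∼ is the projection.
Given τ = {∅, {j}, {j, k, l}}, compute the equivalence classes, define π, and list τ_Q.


X/∼ = {[j], [k=l]}; |τ_Q| = 3.

Equivalence classes: [j], [k=l].
Quotient map π: X → X/∼ sends j ↦ [j], k ↦ [k=l], l ↦ [k=l].
For each subset V ⊆ X/∼, compute π^{-1}(V) ⊆ X and check whether π^{-1}(V) ∈ τ. V is open in τ_Q iff π^{-1}(V) ∈ τ.
  V = {}: π^{-1}(V) = ∅ ∈ τ ✓.
  V = {[j]}: π^{-1}(V) = {j} ∈ τ ✓.
  V = {[k=l]}: π^{-1}(V) = {k, l} ∉ τ ✗.
  V = {[j], [k=l]}: π^{-1}(V) = {j, k, l} ∈ τ ✓.
Open sets in the quotient: τ_Q = {{}, {[j]}, {[j], [k=l]}} (3 elements).


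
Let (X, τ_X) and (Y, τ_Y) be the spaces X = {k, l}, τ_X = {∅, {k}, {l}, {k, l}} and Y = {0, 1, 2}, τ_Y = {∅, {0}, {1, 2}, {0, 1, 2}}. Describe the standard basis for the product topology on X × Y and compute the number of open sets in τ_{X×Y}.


Basis B = {∅ × ∅, {k} × {0}, {l} × {0}, {k, l} × {0}, {k} × {1, 2}, {l} × {1, 2}, {k} × {0, 1, 2}, {l} × {0, 1, 2}, {k, l} × {1, 2}, {k, l} × {0, 1, 2}}; |τ_{X×Y}| = 16.

Enumerate products U × V with U ∈ τ_X, V ∈ τ_Y (deduplicated):
  ∅ × ∅ = {} (∅)
  {k} × {0} = {(k,0)}
  {l} × {0} = {(l,0)}
  {k, l} × {0} = {(k,0), (l,0)}
  {k} × {1, 2} = {(k,1), (k,2)}
  {l} × {1, 2} = {(l,1), (l,2)}
  {k} × {0, 1, 2} = {(k,0), (k,1), (k,2)}
  {l} × {0, 1, 2} = {(l,0), (l,1), (l,2)}
  {k, l} × {1, 2} = {(k,1), (k,2), (l,1), (l,2)}
  {k, l} × {0, 1, 2} = {(k,0), (k,1), (k,2), (l,0), (l,1), (l,2)}
These 10 distinct sets form the basis B.
Close under arbitrary unions to get τ_{X×Y}; counting gives |τ_{X×Y}| = 16.


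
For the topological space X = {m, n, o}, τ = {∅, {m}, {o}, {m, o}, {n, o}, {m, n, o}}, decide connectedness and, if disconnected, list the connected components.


(X, τ) is disconnected; components = [{m}, {n, o}].

Find clopen sets (U ∈ τ with X ∖ U ∈ τ):
  U = ∅, X ∖ U = {m, n, o} — both open, so U is clopen.
  U = {m}, X ∖ U = {n, o} — both open, so U is clopen.
  U = {n, o}, X ∖ U = {m} — both open, so U is clopen.
  U = {m, n, o}, X ∖ U = ∅ — both open, so U is clopen.
Nontrivial clopen(s) exist: e.g. {n, o}. So (X, τ) is disconnected.
Compute connected components by grouping points that agree on all clopens:
  component: {m}
  component: {n, o}


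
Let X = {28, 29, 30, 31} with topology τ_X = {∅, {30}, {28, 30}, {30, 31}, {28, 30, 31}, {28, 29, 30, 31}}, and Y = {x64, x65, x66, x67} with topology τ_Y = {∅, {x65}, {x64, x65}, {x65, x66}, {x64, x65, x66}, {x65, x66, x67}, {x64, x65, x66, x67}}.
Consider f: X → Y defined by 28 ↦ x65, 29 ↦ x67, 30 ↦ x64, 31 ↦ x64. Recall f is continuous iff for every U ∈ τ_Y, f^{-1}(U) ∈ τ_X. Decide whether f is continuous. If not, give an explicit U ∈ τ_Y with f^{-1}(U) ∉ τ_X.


f is NOT continuous.

Compute f^{-1}(U) for each U ∈ τ_Y:
  U = ∅: f^{-1}(U) = ∅ ∈ τ_X ✓.
  U = {x65}: f^{-1}(U) = {28} ∉ τ_X ✗.
  U = {x64, x65}: f^{-1}(U) = {28, 30, 31} ∈ τ_X ✓.
  U = {x65, x66}: f^{-1}(U) = {28} ∉ τ_X ✗.
  U = {x64, x65, x66}: f^{-1}(U) = {28, 30, 31} ∈ τ_X ✓.
  U = {x65, x66, x67}: f^{-1}(U) = {28, 29} ∉ τ_X ✗.
  U = {x64, x65, x66, x67}: f^{-1}(U) = {28, 29, 30, 31} ∈ τ_X ✓.
Found U = {x65} with f^{-1}(U) = {28} not in τ_X. Therefore f is NOT continuous.


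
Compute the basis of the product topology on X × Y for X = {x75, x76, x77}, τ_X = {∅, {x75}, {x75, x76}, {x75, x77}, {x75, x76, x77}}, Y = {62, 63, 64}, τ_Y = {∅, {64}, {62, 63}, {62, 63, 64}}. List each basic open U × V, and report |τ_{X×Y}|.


Basis B = {∅ × ∅, {x75} × {64}, {x75} × {62, 63}, {x75, x76} × {64}, {x75, x77} × {64}, {x75} × {62, 63, 64}, {x75, x76, x77} × {64}, {x75, x76} × {62, 63}, {x75, x77} × {62, 63}, {x75, x76} × {62, 63, 64}, {x75, x77} × {62, 63, 64}, {x75, x76, x77} × {62, 63}, {x75, x76, x77} × {62, 63, 64}}; |τ_{X×Y}| = 25.

Enumerate products U × V with U ∈ τ_X, V ∈ τ_Y (deduplicated):
  ∅ × ∅ = {} (∅)
  {x75} × {64} = {(x75,64)}
  {x75} × {62, 63} = {(x75,62), (x75,63)}
  {x75, x76} × {64} = {(x75,64), (x76,64)}
  {x75, x77} × {64} = {(x75,64), (x77,64)}
  {x75} × {62, 63, 64} = {(x75,62), (x75,63), (x75,64)}
  {x75, x76, x77} × {64} = {(x75,64), (x76,64), (x77,64)}
  {x75, x76} × {62, 63} = {(x75,62), (x75,63), (x76,62), (x76,63)}
  {x75, x77} × {62, 63} = {(x75,62), (x75,63), (x77,62), (x77,63)}
  {x75, x76} × {62, 63, 64} = {(x75,62), (x75,63), (x75,64), (x76,62), (x76,63), (x76,64)}
  {x75, x77} × {62, 63, 64} = {(x75,62), (x75,63), (x75,64), (x77,62), (x77,63), (x77,64)}
  {x75, x76, x77} × {62, 63} = {(x75,62), (x75,63), (x76,62), (x76,63), (x77,62), (x77,63)}
  {x75, x76, x77} × {62, 63, 64} = {(x75,62), (x75,63), (x75,64), (x76,62), (x76,63), (x76,64), (x77,62), (x77,63), (x77,64)}
These 13 distinct sets form the basis B.
Close under arbitrary unions to get τ_{X×Y}; counting gives |τ_{X×Y}| = 25.


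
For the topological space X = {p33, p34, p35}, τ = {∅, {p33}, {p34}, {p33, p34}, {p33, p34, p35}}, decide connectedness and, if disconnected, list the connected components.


(X, τ) is connected.

Find clopen sets (U ∈ τ with X ∖ U ∈ τ):
  U = ∅, X ∖ U = {p33, p34, p35} — both open, so U is clopen.
  U = {p33, p34, p35}, X ∖ U = ∅ — both open, so U is clopen.
Only trivial clopens (∅ and X) exist, so (X, τ) is connected.
Compute connected components by grouping points that agree on all clopens:
  component: {p33, p34, p35}


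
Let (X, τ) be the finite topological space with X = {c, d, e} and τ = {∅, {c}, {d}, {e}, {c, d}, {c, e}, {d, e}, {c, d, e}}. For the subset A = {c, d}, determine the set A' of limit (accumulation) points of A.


A' = ∅

For each x ∈ X, list the open sets U ∈ τ with x ∈ U, then check whether U ∩ (A ∖ {x}) ≠ ∅ for every such U.
  x = c: open {c} ∋ x has {c} ∩ (A ∖ {c}) = ∅, so x is NOT a limit point.
  x = d: open {d} ∋ x has {d} ∩ (A ∖ {d}) = ∅, so x is NOT a limit point.
  x = e: open {e} ∋ x has {e} ∩ (A ∖ {e}) = ∅, so x is NOT a limit point.
Collecting: A' = ∅.


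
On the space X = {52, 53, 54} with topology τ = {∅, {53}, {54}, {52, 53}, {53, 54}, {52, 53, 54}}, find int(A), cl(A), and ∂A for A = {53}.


int(A) = {53}, cl(A) = {52, 53}, ∂A = {52}.

Closed sets in (X, τ) are complements of opens:
  closed(X, τ) = {∅, {52}, {54}, {52, 53}, {52, 54}, {52, 53, 54}}.
int(A) = ⋃ {U ∈ τ : U ⊆ A}. Opens contained in A: ∅, {53}.
Taking the union of these: int(A) = {53}.
cl(A) = ⋂ {C closed : A ⊆ C}. Closed sets containing A: {52, 53}, {52, 53, 54}.
Intersecting these: cl(A) = {52, 53}.
∂A = cl(A) ∖ int(A) = {52, 53} ∖ {53} = {52}.


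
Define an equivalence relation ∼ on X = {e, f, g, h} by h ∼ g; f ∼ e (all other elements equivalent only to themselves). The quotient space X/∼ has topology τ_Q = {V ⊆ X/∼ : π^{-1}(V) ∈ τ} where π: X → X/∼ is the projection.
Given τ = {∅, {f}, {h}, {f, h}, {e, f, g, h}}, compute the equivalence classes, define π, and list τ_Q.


X/∼ = {[e=f], [g=h]}; |τ_Q| = 2.

Equivalence classes: [e=f], [g=h].
Quotient map π: X → X/∼ sends e ↦ [e=f], f ↦ [e=f], g ↦ [g=h], h ↦ [g=h].
For each subset V ⊆ X/∼, compute π^{-1}(V) ⊆ X and check whether π^{-1}(V) ∈ τ. V is open in τ_Q iff π^{-1}(V) ∈ τ.
  V = {}: π^{-1}(V) = ∅ ∈ τ ✓.
  V = {[e=f]}: π^{-1}(V) = {e, f} ∉ τ ✗.
  V = {[g=h]}: π^{-1}(V) = {g, h} ∉ τ ✗.
  V = {[e=f], [g=h]}: π^{-1}(V) = {e, f, g, h} ∈ τ ✓.
Open sets in the quotient: τ_Q = {{}, {[e=f], [g=h]}} (2 elements).


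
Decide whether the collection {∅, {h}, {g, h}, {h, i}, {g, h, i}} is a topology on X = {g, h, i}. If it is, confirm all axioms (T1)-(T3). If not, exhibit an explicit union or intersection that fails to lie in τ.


τ IS a topology on X.

Axiom (T1): ∅ ∈ τ? Yes; X ∈ τ? Yes.
Axiom (T2/T3): check pairwise unions and intersections of members of τ.
All pairwise intersections and unions checked — each lies in τ. Therefore τ satisfies (T1), (T2), (T3): it IS a topology on X.


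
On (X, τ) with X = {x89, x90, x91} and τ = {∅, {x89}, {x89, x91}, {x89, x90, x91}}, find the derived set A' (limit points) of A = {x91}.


A' = {x90}

For each x ∈ X, list the open sets U ∈ τ with x ∈ U, then check whether U ∩ (A ∖ {x}) ≠ ∅ for every such U.
  x = x89: open {x89} ∋ x has {x89} ∩ (A ∖ {x89}) = ∅, so x is NOT a limit point.
  x = x90: opens ∋ x are {x89, x90, x91}; each meets A ∖ {x90}, so x IS a limit point.
  x = x91: open {x89, x91} ∋ x has {x89, x91} ∩ (A ∖ {x91}) = ∅, so x is NOT a limit point.
Collecting: A' = {x90}.


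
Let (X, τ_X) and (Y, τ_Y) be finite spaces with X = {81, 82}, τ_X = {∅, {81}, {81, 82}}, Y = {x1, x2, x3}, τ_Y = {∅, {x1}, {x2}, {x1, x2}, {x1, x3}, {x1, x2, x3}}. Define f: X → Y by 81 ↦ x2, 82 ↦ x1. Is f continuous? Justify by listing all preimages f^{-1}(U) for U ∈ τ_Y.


f is NOT continuous.

Compute f^{-1}(U) for each U ∈ τ_Y:
  U = ∅: f^{-1}(U) = ∅ ∈ τ_X ✓.
  U = {x1}: f^{-1}(U) = {82} ∉ τ_X ✗.
  U = {x2}: f^{-1}(U) = {81} ∈ τ_X ✓.
  U = {x1, x2}: f^{-1}(U) = {81, 82} ∈ τ_X ✓.
  U = {x1, x3}: f^{-1}(U) = {82} ∉ τ_X ✗.
  U = {x1, x2, x3}: f^{-1}(U) = {81, 82} ∈ τ_X ✓.
Found U = {x1} with f^{-1}(U) = {82} not in τ_X. Therefore f is NOT continuous.
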